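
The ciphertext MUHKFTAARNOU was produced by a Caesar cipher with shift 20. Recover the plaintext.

M(12): 12−20=-8≡18 → S
U(20): 20−20=0 → A
H(7): 7−20=-13≡13 → N
K(10): 10−20=-10≡16 → Q
F(5): 5−20=-15≡11 → L
T(19): 19−20=-1≡25 → Z
A(0): 0−20=-20≡6 → G
A(0): 0−20=-20≡6 → G
R(17): 17−20=-3≡23 → X
N(13): 13−20=-7≡19 → T
O(14): 14−20=-6≡20 → U
U(20): 20−20=0 → A

SANQLZGGXTUA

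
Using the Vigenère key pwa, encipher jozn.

ykzc

Repeat the key across the message: pwap
j(9)+p(15): 24 → y
o(14)+w(22): 36≡10 → k
z(25)+a(0): 25 → z
n(13)+p(15): 28≡2 → c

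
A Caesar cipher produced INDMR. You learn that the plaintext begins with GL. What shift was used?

From the crib: I(8)−G(6)=2, so the shift is 2.

2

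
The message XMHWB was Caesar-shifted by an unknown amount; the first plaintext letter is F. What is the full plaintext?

From the crib: X(23)−F(5)=18, so the shift is 18.
Subtract 18 from each ciphertext letter:
X(23): 23−18=5 → F
M(12): 12−18=-6≡20 → U
H(7): 7−18=-11≡15 → P
W(22): 22−18=4 → E
B(1): 1−18=-17≡9 → J

FUPEJ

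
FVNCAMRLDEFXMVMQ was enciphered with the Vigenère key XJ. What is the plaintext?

IMQTDDUCGVIOPMPH

Repeat the key across the ciphertext: XJXJXJXJXJXJXJXJ
F(5)−X(23): -18≡8 → I
V(21)−J(9): 12 → M
N(13)−X(23): -10≡16 → Q
C(2)−J(9): -7≡19 → T
A(0)−X(23): -23≡3 → D
M(12)−J(9): 3 → D
R(17)−X(23): -6≡20 → U
L(11)−J(9): 2 → C
D(3)−X(23): -20≡6 → G
E(4)−J(9): -5≡21 → V
F(5)−X(23): -18≡8 → I
X(23)−J(9): 14 → O
M(12)−X(23): -11≡15 → P
V(21)−J(9): 12 → M
M(12)−X(23): -11≡15 → P
Q(16)−J(9): 7 → H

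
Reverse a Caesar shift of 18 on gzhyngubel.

g(6): 6−18=-12≡14 → o
z(25): 25−18=7 → h
h(7): 7−18=-11≡15 → p
y(24): 24−18=6 → g
n(13): 13−18=-5≡21 → v
g(6): 6−18=-12≡14 → o
u(20): 20−18=2 → c
b(1): 1−18=-17≡9 → j
e(4): 4−18=-14≡12 → m
l(11): 11−18=-7≡19 → t

ohpgvocjmt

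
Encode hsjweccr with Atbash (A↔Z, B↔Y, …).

h(7) → s(18)
s(18) → h(7)
j(9) → q(16)
w(22) → d(3)
e(4) → v(21)
c(2) → x(23)
c(2) → x(23)
r(17) → i(8)

shqdvxxi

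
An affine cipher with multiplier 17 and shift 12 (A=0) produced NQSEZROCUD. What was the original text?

The inverse of 17 mod 26 is 23, since 17·23=391≡1. Apply D(y)=23·(y−12) mod 26:
N(13): 23·(13−12)=23 → X
Q(16): 23·(16−12)=92≡14 → O
S(18): 23·(18−12)=138≡8 → I
E(4): 23·(4−12)=-184≡24 → Y
Z(25): 23·(25−12)=299≡13 → N
R(17): 23·(17−12)=115≡11 → L
O(14): 23·(14−12)=46≡20 → U
C(2): 23·(2−12)=-230≡4 → E
U(20): 23·(20−12)=184≡2 → C
D(3): 23·(3−12)=-207≡1 → B

XOIYNLUECB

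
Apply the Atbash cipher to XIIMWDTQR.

X(23) → C(2)
I(8) → R(17)
I(8) → R(17)
M(12) → N(13)
W(22) → D(3)
D(3) → W(22)
T(19) → G(6)
Q(16) → J(9)
R(17) → I(8)

CRRNDWGJI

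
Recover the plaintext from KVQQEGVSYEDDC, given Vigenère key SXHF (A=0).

Repeat the key across the ciphertext: SXHFSXHFSXHFS
K(10)−S(18): -8≡18 → S
V(21)−X(23): -2≡24 → Y
Q(16)−H(7): 9 → J
Q(16)−F(5): 11 → L
E(4)−S(18): -14≡12 → M
G(6)−X(23): -17≡9 → J
V(21)−H(7): 14 → O
S(18)−F(5): 13 → N
Y(24)−S(18): 6 → G
E(4)−X(23): -19≡7 → H
D(3)−H(7): -4≡22 → W
D(3)−F(5): -2≡24 → Y
C(2)−S(18): -16≡10 → K

SYJLMJONGHWYK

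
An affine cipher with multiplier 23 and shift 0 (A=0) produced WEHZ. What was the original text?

KQPJ

The inverse of 23 mod 26 is 17, since 23·17=391≡1. Apply D(y)=17·(y−0) mod 26:
W(22): 17·(22−0)=374≡10 → K
E(4): 17·(4−0)=68≡16 → Q
H(7): 17·(7−0)=119≡15 → P
Z(25): 17·(25−0)=425≡9 → J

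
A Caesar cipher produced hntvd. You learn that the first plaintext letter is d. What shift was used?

4

From the crib: h(7)−d(3)=4, so the shift is 4.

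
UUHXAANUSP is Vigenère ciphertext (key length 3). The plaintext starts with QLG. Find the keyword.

EJB

Subtract each crib letter from the matching ciphertext letter (mod 26):
U(20)−Q(16)=4 → E
U(20)−L(11)=9 → J
H(7)−G(6)=1 → B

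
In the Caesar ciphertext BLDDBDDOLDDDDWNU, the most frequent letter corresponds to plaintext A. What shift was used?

3

The most frequent ciphertext letter is D (appears 8 times).
D is position 3; A is position 0.
Shift = 3.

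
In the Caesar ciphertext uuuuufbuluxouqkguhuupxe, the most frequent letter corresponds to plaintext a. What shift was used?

The most frequent ciphertext letter is u (appears 11 times).
u is position 20; a is position 0.
Shift = 20.

20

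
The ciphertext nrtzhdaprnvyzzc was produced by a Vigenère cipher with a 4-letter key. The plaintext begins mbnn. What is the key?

bqgm

Subtract each crib letter from the matching ciphertext letter (mod 26):
n(13)−m(12)=1 → b
r(17)−b(1)=16 → q
t(19)−n(13)=6 → g
z(25)−n(13)=12 → m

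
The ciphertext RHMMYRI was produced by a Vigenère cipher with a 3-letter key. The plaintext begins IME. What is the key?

JVI

Subtract each crib letter from the matching ciphertext letter (mod 26):
R(17)−I(8)=9 → J
H(7)−M(12)=-5≡21 → V
M(12)−E(4)=8 → I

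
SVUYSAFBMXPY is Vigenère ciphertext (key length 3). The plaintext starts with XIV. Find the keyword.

VNZ

Subtract each crib letter from the matching ciphertext letter (mod 26):
S(18)−X(23)=-5≡21 → V
V(21)−I(8)=13 → N
U(20)−V(21)=-1≡25 → Z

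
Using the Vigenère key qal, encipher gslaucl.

wswqunb

Repeat the key across the message: qalqalq
g(6)+q(16): 22 → w
s(18)+a(0): 18 → s
l(11)+l(11): 22 → w
a(0)+q(16): 16 → q
u(20)+a(0): 20 → u
c(2)+l(11): 13 → n
l(11)+q(16): 27≡1 → b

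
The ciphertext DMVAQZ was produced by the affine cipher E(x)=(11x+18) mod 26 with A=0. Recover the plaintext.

BQFWOD

The inverse of 11 mod 26 is 19, since 11·19=209≡1. Apply D(y)=19·(y−18) mod 26:
D(3): 19·(3−18)=-285≡1 → B
M(12): 19·(12−18)=-114≡16 → Q
V(21): 19·(21−18)=57≡5 → F
A(0): 19·(0−18)=-342≡22 → W
Q(16): 19·(16−18)=-38≡14 → O
Z(25): 19·(25−18)=133≡3 → D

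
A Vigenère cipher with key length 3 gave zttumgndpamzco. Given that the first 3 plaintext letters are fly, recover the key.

uiv

Subtract each crib letter from the matching ciphertext letter (mod 26):
z(25)−f(5)=20 → u
t(19)−l(11)=8 → i
t(19)−y(24)=-5≡21 → v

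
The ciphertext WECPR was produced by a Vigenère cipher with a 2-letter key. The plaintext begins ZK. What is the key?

Subtract each crib letter from the matching ciphertext letter (mod 26):
W(22)−Z(25)=-3≡23 → X
E(4)−K(10)=-6≡20 → U

XU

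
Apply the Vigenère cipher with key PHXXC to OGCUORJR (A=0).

DNZRQGQO

Repeat the key across the message: PHXXCPHX
O(14)+P(15): 29≡3 → D
G(6)+H(7): 13 → N
C(2)+X(23): 25 → Z
U(20)+X(23): 43≡17 → R
O(14)+C(2): 16 → Q
R(17)+P(15): 32≡6 → G
J(9)+H(7): 16 → Q
R(17)+X(23): 40≡14 → O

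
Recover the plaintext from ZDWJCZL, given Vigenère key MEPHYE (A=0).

Repeat the key across the ciphertext: MEPHYEM
Z(25)−M(12): 13 → N
D(3)−E(4): -1≡25 → Z
W(22)−P(15): 7 → H
J(9)−H(7): 2 → C
C(2)−Y(24): -22≡4 → E
Z(25)−E(4): 21 → V
L(11)−M(12): -1≡25 → Z

NZHCEVZ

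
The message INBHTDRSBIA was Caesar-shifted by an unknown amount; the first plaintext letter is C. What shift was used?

6

From the crib: I(8)−C(2)=6, so the shift is 6.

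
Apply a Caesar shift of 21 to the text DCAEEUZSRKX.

YXVZZPUNMFS

D(3): 3+21=24 → Y
C(2): 2+21=23 → X
A(0): 0+21=21 → V
E(4): 4+21=25 → Z
E(4): 4+21=25 → Z
U(20): 20+21=41≡15 → P
Z(25): 25+21=46≡20 → U
S(18): 18+21=39≡13 → N
R(17): 17+21=38≡12 → M
K(10): 10+21=31≡5 → F
X(23): 23+21=44≡18 → S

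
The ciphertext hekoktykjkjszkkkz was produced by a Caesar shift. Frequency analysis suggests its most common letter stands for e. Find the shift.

6

The most frequent ciphertext letter is k (appears 7 times).
k is position 10; e is position 4.
Shift = 6.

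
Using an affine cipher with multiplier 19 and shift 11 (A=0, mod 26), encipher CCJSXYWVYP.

XXAPGZNUZK

C(2): 19·2+11=49≡23 → X
C(2): 19·2+11=49≡23 → X
J(9): 19·9+11=182≡0 → A
S(18): 19·18+11=353≡15 → P
X(23): 19·23+11=448≡6 → G
Y(24): 19·24+11=467≡25 → Z
W(22): 19·22+11=429≡13 → N
V(21): 19·21+11=410≡20 → U
Y(24): 19·24+11=467≡25 → Z
P(15): 19·15+11=296≡10 → K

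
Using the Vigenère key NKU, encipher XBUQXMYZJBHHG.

Repeat the key across the message: NKUNKUNKUNKUN
X(23)+N(13): 36≡10 → K
B(1)+K(10): 11 → L
U(20)+U(20): 40≡14 → O
Q(16)+N(13): 29≡3 → D
X(23)+K(10): 33≡7 → H
M(12)+U(20): 32≡6 → G
Y(24)+N(13): 37≡11 → L
Z(25)+K(10): 35≡9 → J
J(9)+U(20): 29≡3 → D
B(1)+N(13): 14 → O
H(7)+K(10): 17 → R
H(7)+U(20): 27≡1 → B
G(6)+N(13): 19 → T

KLODHGLJDORBT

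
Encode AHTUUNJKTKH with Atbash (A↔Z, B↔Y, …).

A(0) → Z(25)
H(7) → S(18)
T(19) → G(6)
U(20) → F(5)
U(20) → F(5)
N(13) → M(12)
J(9) → Q(16)
K(10) → P(15)
T(19) → G(6)
K(10) → P(15)
H(7) → S(18)

ZSGFFMQPGPS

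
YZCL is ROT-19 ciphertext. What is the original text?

FGJS

Y(24): 24−19=5 → F
Z(25): 25−19=6 → G
C(2): 2−19=-17≡9 → J
L(11): 11−19=-8≡18 → S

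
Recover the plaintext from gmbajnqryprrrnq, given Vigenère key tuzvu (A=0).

nscfpuwsdvyxssw

Repeat the key across the ciphertext: tuzvutuzvutuzvu
g(6)−t(19): -13≡13 → n
m(12)−u(20): -8≡18 → s
b(1)−z(25): -24≡2 → c
a(0)−v(21): -21≡5 → f
j(9)−u(20): -11≡15 → p
n(13)−t(19): -6≡20 → u
q(16)−u(20): -4≡22 → w
r(17)−z(25): -8≡18 → s
y(24)−v(21): 3 → d
p(15)−u(20): -5≡21 → v
r(17)−t(19): -2≡24 → y
r(17)−u(20): -3≡23 → x
r(17)−z(25): -8≡18 → s
n(13)−v(21): -8≡18 → s
q(16)−u(20): -4≡22 → w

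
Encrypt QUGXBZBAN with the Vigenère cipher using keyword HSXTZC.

XMDQABISK

Repeat the key across the message: HSXTZCHSX
Q(16)+H(7): 23 → X
U(20)+S(18): 38≡12 → M
G(6)+X(23): 29≡3 → D
X(23)+T(19): 42≡16 → Q
B(1)+Z(25): 26≡0 → A
Z(25)+C(2): 27≡1 → B
B(1)+H(7): 8 → I
A(0)+S(18): 18 → S
N(13)+X(23): 36≡10 → K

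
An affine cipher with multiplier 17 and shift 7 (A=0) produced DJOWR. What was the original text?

The inverse of 17 mod 26 is 23, since 17·23=391≡1. Apply D(y)=23·(y−7) mod 26:
D(3): 23·(3−7)=-92≡12 → M
J(9): 23·(9−7)=46≡20 → U
O(14): 23·(14−7)=161≡5 → F
W(22): 23·(22−7)=345≡7 → H
R(17): 23·(17−7)=230≡22 → W

MUFHW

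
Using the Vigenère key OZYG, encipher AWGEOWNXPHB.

OVEKCVLDDGZ

Repeat the key across the message: OZYGOZYGOZY
A(0)+O(14): 14 → O
W(22)+Z(25): 47≡21 → V
G(6)+Y(24): 30≡4 → E
E(4)+G(6): 10 → K
O(14)+O(14): 28≡2 → C
W(22)+Z(25): 47≡21 → V
N(13)+Y(24): 37≡11 → L
X(23)+G(6): 29≡3 → D
P(15)+O(14): 29≡3 → D
H(7)+Z(25): 32≡6 → G
B(1)+Y(24): 25 → Z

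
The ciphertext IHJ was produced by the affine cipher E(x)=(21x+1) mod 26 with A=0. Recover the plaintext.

JEO

The inverse of 21 mod 26 is 5, since 21·5=105≡1. Apply D(y)=5·(y−1) mod 26:
I(8): 5·(8−1)=35≡9 → J
H(7): 5·(7−1)=30≡4 → E
J(9): 5·(9−1)=40≡14 → O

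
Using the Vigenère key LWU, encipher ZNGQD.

Repeat the key across the message: LWULW
Z(25)+L(11): 36≡10 → K
N(13)+W(22): 35≡9 → J
G(6)+U(20): 26≡0 → A
Q(16)+L(11): 27≡1 → B
D(3)+W(22): 25 → Z

KJABZ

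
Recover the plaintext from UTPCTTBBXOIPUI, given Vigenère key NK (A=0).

Repeat the key across the ciphertext: NKNKNKNKNKNKNK
U(20)−N(13): 7 → H
T(19)−K(10): 9 → J
P(15)−N(13): 2 → C
C(2)−K(10): -8≡18 → S
T(19)−N(13): 6 → G
T(19)−K(10): 9 → J
B(1)−N(13): -12≡14 → O
B(1)−K(10): -9≡17 → R
X(23)−N(13): 10 → K
O(14)−K(10): 4 → E
I(8)−N(13): -5≡21 → V
P(15)−K(10): 5 → F
U(20)−N(13): 7 → H
I(8)−K(10): -2≡24 → Y

HJCSGJORKEVFHY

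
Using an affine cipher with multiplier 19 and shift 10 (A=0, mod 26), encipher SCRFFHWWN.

S(18): 19·18+10=352≡14 → O
C(2): 19·2+10=48≡22 → W
R(17): 19·17+10=333≡21 → V
F(5): 19·5+10=105≡1 → B
F(5): 19·5+10=105≡1 → B
H(7): 19·7+10=143≡13 → N
W(22): 19·22+10=428≡12 → M
W(22): 19·22+10=428≡12 → M
N(13): 19·13+10=257≡23 → X

OWVBBNMMX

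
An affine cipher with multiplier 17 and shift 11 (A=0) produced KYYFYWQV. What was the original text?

DNNSNTLW

The inverse of 17 mod 26 is 23, since 17·23=391≡1. Apply D(y)=23·(y−11) mod 26:
K(10): 23·(10−11)=-23≡3 → D
Y(24): 23·(24−11)=299≡13 → N
Y(24): 23·(24−11)=299≡13 → N
F(5): 23·(5−11)=-138≡18 → S
Y(24): 23·(24−11)=299≡13 → N
W(22): 23·(22−11)=253≡19 → T
Q(16): 23·(16−11)=115≡11 → L
V(21): 23·(21−11)=230≡22 → W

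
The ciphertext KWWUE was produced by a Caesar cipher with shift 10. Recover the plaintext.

K(10): 10−10=0 → A
W(22): 22−10=12 → M
W(22): 22−10=12 → M
U(20): 20−10=10 → K
E(4): 4−10=-6≡20 → U

AMMKU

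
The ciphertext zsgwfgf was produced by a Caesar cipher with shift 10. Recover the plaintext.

z(25): 25−10=15 → p
s(18): 18−10=8 → i
g(6): 6−10=-4≡22 → w
w(22): 22−10=12 → m
f(5): 5−10=-5≡21 → v
g(6): 6−10=-4≡22 → w
f(5): 5−10=-5≡21 → v

piwmvwv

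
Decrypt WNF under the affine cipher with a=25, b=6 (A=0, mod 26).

KTB

The inverse of 25 mod 26 is 25, since 25·25=625≡1. Apply D(y)=25·(y−6) mod 26:
W(22): 25·(22−6)=400≡10 → K
N(13): 25·(13−6)=175≡19 → T
F(5): 25·(5−6)=-25≡1 → B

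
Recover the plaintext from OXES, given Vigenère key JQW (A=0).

FHIJ

Repeat the key across the ciphertext: JQWJ
O(14)−J(9): 5 → F
X(23)−Q(16): 7 → H
E(4)−W(22): -18≡8 → I
S(18)−J(9): 9 → J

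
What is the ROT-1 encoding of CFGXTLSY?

DGHYUMTZ

C(2): 2+1=3 → D
F(5): 5+1=6 → G
G(6): 6+1=7 → H
X(23): 23+1=24 → Y
T(19): 19+1=20 → U
L(11): 11+1=12 → M
S(18): 18+1=19 → T
Y(24): 24+1=25 → Z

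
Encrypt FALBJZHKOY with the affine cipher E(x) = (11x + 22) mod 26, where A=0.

F(5): 11·5+22=77≡25 → Z
A(0): 11·0+22=22 → W
L(11): 11·11+22=143≡13 → N
B(1): 11·1+22=33≡7 → H
J(9): 11·9+22=121≡17 → R
Z(25): 11·25+22=297≡11 → L
H(7): 11·7+22=99≡21 → V
K(10): 11·10+22=132≡2 → C
O(14): 11·14+22=176≡20 → U
Y(24): 11·24+22=286≡0 → A

ZWNHRLVCUA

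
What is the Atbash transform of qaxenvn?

q(16) → j(9)
a(0) → z(25)
x(23) → c(2)
e(4) → v(21)
n(13) → m(12)
v(21) → e(4)
n(13) → m(12)

jzcvmem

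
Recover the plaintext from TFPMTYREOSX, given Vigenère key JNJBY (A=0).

KSGLVPEVNUO

Repeat the key across the ciphertext: JNJBYJNJBYJ
T(19)−J(9): 10 → K
F(5)−N(13): -8≡18 → S
P(15)−J(9): 6 → G
M(12)−B(1): 11 → L
T(19)−Y(24): -5≡21 → V
Y(24)−J(9): 15 → P
R(17)−N(13): 4 → E
E(4)−J(9): -5≡21 → V
O(14)−B(1): 13 → N
S(18)−Y(24): -6≡20 → U
X(23)−J(9): 14 → O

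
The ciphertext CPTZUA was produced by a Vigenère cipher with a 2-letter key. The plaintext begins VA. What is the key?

HP

Subtract each crib letter from the matching ciphertext letter (mod 26):
C(2)−V(21)=-19≡7 → H
P(15)−A(0)=15 → P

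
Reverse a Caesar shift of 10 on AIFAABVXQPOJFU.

QYVQQRLNGFEZVK

A(0): 0−10=-10≡16 → Q
I(8): 8−10=-2≡24 → Y
F(5): 5−10=-5≡21 → V
A(0): 0−10=-10≡16 → Q
A(0): 0−10=-10≡16 → Q
B(1): 1−10=-9≡17 → R
V(21): 21−10=11 → L
X(23): 23−10=13 → N
Q(16): 16−10=6 → G
P(15): 15−10=5 → F
O(14): 14−10=4 → E
J(9): 9−10=-1≡25 → Z
F(5): 5−10=-5≡21 → V
U(20): 20−10=10 → K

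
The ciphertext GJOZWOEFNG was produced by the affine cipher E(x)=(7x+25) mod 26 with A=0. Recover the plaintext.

The inverse of 7 mod 26 is 15, since 7·15=105≡1. Apply D(y)=15·(y−25) mod 26:
G(6): 15·(6−25)=-285≡1 → B
J(9): 15·(9−25)=-240≡20 → U
O(14): 15·(14−25)=-165≡17 → R
Z(25): 15·(25−25)=0 → A
W(22): 15·(22−25)=-45≡7 → H
O(14): 15·(14−25)=-165≡17 → R
E(4): 15·(4−25)=-315≡23 → X
F(5): 15·(5−25)=-300≡12 → M
N(13): 15·(13−25)=-180≡2 → C
G(6): 15·(6−25)=-285≡1 → B

BURAHRXMCB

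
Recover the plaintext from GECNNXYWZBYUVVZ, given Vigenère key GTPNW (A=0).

ALNARRFHMFSBGID

Repeat the key across the ciphertext: GTPNWGTPNWGTPNW
G(6)−G(6): 0 → A
E(4)−T(19): -15≡11 → L
C(2)−P(15): -13≡13 → N
N(13)−N(13): 0 → A
N(13)−W(22): -9≡17 → R
X(23)−G(6): 17 → R
Y(24)−T(19): 5 → F
W(22)−P(15): 7 → H
Z(25)−N(13): 12 → M
B(1)−W(22): -21≡5 → F
Y(24)−G(6): 18 → S
U(20)−T(19): 1 → B
V(21)−P(15): 6 → G
V(21)−N(13): 8 → I
Z(25)−W(22): 3 → D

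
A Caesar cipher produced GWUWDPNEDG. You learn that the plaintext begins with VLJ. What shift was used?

11

From the crib: G(6)−V(21)=-15≡11, so the shift is 11.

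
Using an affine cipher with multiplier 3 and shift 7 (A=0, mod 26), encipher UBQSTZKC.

U(20): 3·20+7=67≡15 → P
B(1): 3·1+7=10 → K
Q(16): 3·16+7=55≡3 → D
S(18): 3·18+7=61≡9 → J
T(19): 3·19+7=64≡12 → M
Z(25): 3·25+7=82≡4 → E
K(10): 3·10+7=37≡11 → L
C(2): 3·2+7=13 → N

PKDJMELN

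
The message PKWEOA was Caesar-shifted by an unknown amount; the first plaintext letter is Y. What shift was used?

17

From the crib: P(15)−Y(24)=-9≡17, so the shift is 17.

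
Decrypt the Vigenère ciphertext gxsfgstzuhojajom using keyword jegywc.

Repeat the key across the ciphertext: jegywcjegywcjegy
g(6)−j(9): -3≡23 → x
x(23)−e(4): 19 → t
s(18)−g(6): 12 → m
f(5)−y(24): -19≡7 → h
g(6)−w(22): -16≡10 → k
s(18)−c(2): 16 → q
t(19)−j(9): 10 → k
z(25)−e(4): 21 → v
u(20)−g(6): 14 → o
h(7)−y(24): -17≡9 → j
o(14)−w(22): -8≡18 → s
j(9)−c(2): 7 → h
a(0)−j(9): -9≡17 → r
j(9)−e(4): 5 → f
o(14)−g(6): 8 → i
m(12)−y(24): -12≡14 → o

xtmhkqkvojshrfio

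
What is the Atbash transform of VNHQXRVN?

V(21) → E(4)
N(13) → M(12)
H(7) → S(18)
Q(16) → J(9)
X(23) → C(2)
R(17) → I(8)
V(21) → E(4)
N(13) → M(12)

EMSJCIEM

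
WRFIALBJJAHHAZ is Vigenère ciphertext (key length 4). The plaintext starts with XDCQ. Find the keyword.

ZODS

Subtract each crib letter from the matching ciphertext letter (mod 26):
W(22)−X(23)=-1≡25 → Z
R(17)−D(3)=14 → O
F(5)−C(2)=3 → D
I(8)−Q(16)=-8≡18 → S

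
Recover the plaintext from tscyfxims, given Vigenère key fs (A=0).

Repeat the key across the ciphertext: fsfsfsfsf
t(19)−f(5): 14 → o
s(18)−s(18): 0 → a
c(2)−f(5): -3≡23 → x
y(24)−s(18): 6 → g
f(5)−f(5): 0 → a
x(23)−s(18): 5 → f
i(8)−f(5): 3 → d
m(12)−s(18): -6≡20 → u
s(18)−f(5): 13 → n

oaxgafdun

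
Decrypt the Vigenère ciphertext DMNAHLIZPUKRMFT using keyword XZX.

Repeat the key across the ciphertext: XZXXZXXZXXZXXZX
D(3)−X(23): -20≡6 → G
M(12)−Z(25): -13≡13 → N
N(13)−X(23): -10≡16 → Q
A(0)−X(23): -23≡3 → D
H(7)−Z(25): -18≡8 → I
L(11)−X(23): -12≡14 → O
I(8)−X(23): -15≡11 → L
Z(25)−Z(25): 0 → A
P(15)−X(23): -8≡18 → S
U(20)−X(23): -3≡23 → X
K(10)−Z(25): -15≡11 → L
R(17)−X(23): -6≡20 → U
M(12)−X(23): -11≡15 → P
F(5)−Z(25): -20≡6 → G
T(19)−X(23): -4≡22 → W

GNQDIOLASXLUPGW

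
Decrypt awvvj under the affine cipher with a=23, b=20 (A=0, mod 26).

The inverse of 23 mod 26 is 17, since 23·17=391≡1. Apply D(y)=17·(y−20) mod 26:
a(0): 17·(0−20)=-340≡24 → y
w(22): 17·(22−20)=34≡8 → i
v(21): 17·(21−20)=17 → r
v(21): 17·(21−20)=17 → r
j(9): 17·(9−20)=-187≡21 → v

yirrv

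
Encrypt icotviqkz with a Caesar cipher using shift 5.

nhtyanvpe

i(8): 8+5=13 → n
c(2): 2+5=7 → h
o(14): 14+5=19 → t
t(19): 19+5=24 → y
v(21): 21+5=26≡0 → a
i(8): 8+5=13 → n
q(16): 16+5=21 → v
k(10): 10+5=15 → p
z(25): 25+5=30≡4 → e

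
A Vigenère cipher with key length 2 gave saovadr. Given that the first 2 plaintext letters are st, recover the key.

ah

Subtract each crib letter from the matching ciphertext letter (mod 26):
s(18)−s(18)=0 → a
a(0)−t(19)=-19≡7 → h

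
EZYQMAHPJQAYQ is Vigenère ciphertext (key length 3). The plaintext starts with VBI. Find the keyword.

Subtract each crib letter from the matching ciphertext letter (mod 26):
E(4)−V(21)=-17≡9 → J
Z(25)−B(1)=24 → Y
Y(24)−I(8)=16 → Q

JYQ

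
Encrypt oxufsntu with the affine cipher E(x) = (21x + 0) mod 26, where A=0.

ipebonje

o(14): 21·14+0=294≡8 → i
x(23): 21·23+0=483≡15 → p
u(20): 21·20+0=420≡4 → e
f(5): 21·5+0=105≡1 → b
s(18): 21·18+0=378≡14 → o
n(13): 21·13+0=273≡13 → n
t(19): 21·19+0=399≡9 → j
u(20): 21·20+0=420≡4 → e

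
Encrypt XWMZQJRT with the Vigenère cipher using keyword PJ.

Repeat the key across the message: PJPJPJPJ
X(23)+P(15): 38≡12 → M
W(22)+J(9): 31≡5 → F
M(12)+P(15): 27≡1 → B
Z(25)+J(9): 34≡8 → I
Q(16)+P(15): 31≡5 → F
J(9)+J(9): 18 → S
R(17)+P(15): 32≡6 → G
T(19)+J(9): 28≡2 → C

MFBIFSGC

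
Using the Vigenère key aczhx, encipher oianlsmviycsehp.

Repeat the key across the message: aczhxaczhxaczhx
o(14)+a(0): 14 → o
i(8)+c(2): 10 → k
a(0)+z(25): 25 → z
n(13)+h(7): 20 → u
l(11)+x(23): 34≡8 → i
s(18)+a(0): 18 → s
m(12)+c(2): 14 → o
v(21)+z(25): 46≡20 → u
i(8)+h(7): 15 → p
y(24)+x(23): 47≡21 → v
c(2)+a(0): 2 → c
s(18)+c(2): 20 → u
e(4)+z(25): 29≡3 → d
h(7)+h(7): 14 → o
p(15)+x(23): 38≡12 → m

okzuisoupvcudom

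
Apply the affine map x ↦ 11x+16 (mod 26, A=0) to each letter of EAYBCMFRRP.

E(4): 11·4+16=60≡8 → I
A(0): 11·0+16=16 → Q
Y(24): 11·24+16=280≡20 → U
B(1): 11·1+16=27≡1 → B
C(2): 11·2+16=38≡12 → M
M(12): 11·12+16=148≡18 → S
F(5): 11·5+16=71≡19 → T
R(17): 11·17+16=203≡21 → V
R(17): 11·17+16=203≡21 → V
P(15): 11·15+16=181≡25 → Z

IQUBMSTVVZ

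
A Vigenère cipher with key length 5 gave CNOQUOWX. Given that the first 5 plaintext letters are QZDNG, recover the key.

Subtract each crib letter from the matching ciphertext letter (mod 26):
C(2)−Q(16)=-14≡12 → M
N(13)−Z(25)=-12≡14 → O
O(14)−D(3)=11 → L
Q(16)−N(13)=3 → D
U(20)−G(6)=14 → O

MOLDO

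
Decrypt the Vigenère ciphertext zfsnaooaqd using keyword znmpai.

Repeat the key across the ciphertext: znmpaiznmp
z(25)−z(25): 0 → a
f(5)−n(13): -8≡18 → s
s(18)−m(12): 6 → g
n(13)−p(15): -2≡24 → y
a(0)−a(0): 0 → a
o(14)−i(8): 6 → g
o(14)−z(25): -11≡15 → p
a(0)−n(13): -13≡13 → n
q(16)−m(12): 4 → e
d(3)−p(15): -12≡14 → o

asgyagpneo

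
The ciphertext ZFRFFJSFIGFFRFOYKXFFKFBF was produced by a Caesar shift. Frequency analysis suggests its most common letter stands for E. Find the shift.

1

The most frequent ciphertext letter is F (appears 11 times).
F is position 5; E is position 4.
Shift = 1.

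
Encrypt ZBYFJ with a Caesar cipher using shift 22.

VXUBF

Z(25): 25+22=47≡21 → V
B(1): 1+22=23 → X
Y(24): 24+22=46≡20 → U
F(5): 5+22=27≡1 → B
J(9): 9+22=31≡5 → F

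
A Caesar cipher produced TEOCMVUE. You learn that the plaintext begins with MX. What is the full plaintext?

MXHVFONX

From the crib: T(19)−M(12)=7, so the shift is 7.
Subtract 7 from each ciphertext letter:
T(19): 19−7=12 → M
E(4): 4−7=-3≡23 → X
O(14): 14−7=7 → H
C(2): 2−7=-5≡21 → V
M(12): 12−7=5 → F
V(21): 21−7=14 → O
U(20): 20−7=13 → N
E(4): 4−7=-3≡23 → X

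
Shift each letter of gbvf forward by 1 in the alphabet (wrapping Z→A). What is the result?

hcwg

g(6): 6+1=7 → h
b(1): 1+1=2 → c
v(21): 21+1=22 → w
f(5): 5+1=6 → g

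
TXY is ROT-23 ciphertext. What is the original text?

WAB

T(19): 19−23=-4≡22 → W
X(23): 23−23=0 → A
Y(24): 24−23=1 → B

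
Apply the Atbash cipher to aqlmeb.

zjonvy

a(0) → z(25)
q(16) → j(9)
l(11) → o(14)
m(12) → n(13)
e(4) → v(21)
b(1) → y(24)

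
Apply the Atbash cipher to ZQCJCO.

AJXQXL

Z(25) → A(0)
Q(16) → J(9)
C(2) → X(23)
J(9) → Q(16)
C(2) → X(23)
O(14) → L(11)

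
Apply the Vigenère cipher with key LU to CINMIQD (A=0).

NCYGTKO

Repeat the key across the message: LULULUL
C(2)+L(11): 13 → N
I(8)+U(20): 28≡2 → C
N(13)+L(11): 24 → Y
M(12)+U(20): 32≡6 → G
I(8)+L(11): 19 → T
Q(16)+U(20): 36≡10 → K
D(3)+L(11): 14 → O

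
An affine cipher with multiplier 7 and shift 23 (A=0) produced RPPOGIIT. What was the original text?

The inverse of 7 mod 26 is 15, since 7·15=105≡1. Apply D(y)=15·(y−23) mod 26:
R(17): 15·(17−23)=-90≡14 → O
P(15): 15·(15−23)=-120≡10 → K
P(15): 15·(15−23)=-120≡10 → K
O(14): 15·(14−23)=-135≡21 → V
G(6): 15·(6−23)=-255≡5 → F
I(8): 15·(8−23)=-225≡9 → J
I(8): 15·(8−23)=-225≡9 → J
T(19): 15·(19−23)=-60≡18 → S

OKKVFJJS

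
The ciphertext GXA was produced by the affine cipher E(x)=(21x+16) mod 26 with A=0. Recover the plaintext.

CJY

The inverse of 21 mod 26 is 5, since 21·5=105≡1. Apply D(y)=5·(y−16) mod 26:
G(6): 5·(6−16)=-50≡2 → C
X(23): 5·(23−16)=35≡9 → J
A(0): 5·(0−16)=-80≡24 → Y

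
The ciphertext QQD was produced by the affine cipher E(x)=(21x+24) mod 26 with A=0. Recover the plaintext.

MMZ

The inverse of 21 mod 26 is 5, since 21·5=105≡1. Apply D(y)=5·(y−24) mod 26:
Q(16): 5·(16−24)=-40≡12 → M
Q(16): 5·(16−24)=-40≡12 → M
D(3): 5·(3−24)=-105≡25 → Z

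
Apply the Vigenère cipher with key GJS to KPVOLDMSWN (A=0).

QYNUUVSBOT

Repeat the key across the message: GJSGJSGJSG
K(10)+G(6): 16 → Q
P(15)+J(9): 24 → Y
V(21)+S(18): 39≡13 → N
O(14)+G(6): 20 → U
L(11)+J(9): 20 → U
D(3)+S(18): 21 → V
M(12)+G(6): 18 → S
S(18)+J(9): 27≡1 → B
W(22)+S(18): 40≡14 → O
N(13)+G(6): 19 → T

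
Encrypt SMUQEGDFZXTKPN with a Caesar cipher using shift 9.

S(18): 18+9=27≡1 → B
M(12): 12+9=21 → V
U(20): 20+9=29≡3 → D
Q(16): 16+9=25 → Z
E(4): 4+9=13 → N
G(6): 6+9=15 → P
D(3): 3+9=12 → M
F(5): 5+9=14 → O
Z(25): 25+9=34≡8 → I
X(23): 23+9=32≡6 → G
T(19): 19+9=28≡2 → C
K(10): 10+9=19 → T
P(15): 15+9=24 → Y
N(13): 13+9=22 → W

BVDZNPMOIGCTYW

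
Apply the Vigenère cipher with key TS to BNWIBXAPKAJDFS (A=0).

UFPAUPTHDSCVYK

Repeat the key across the message: TSTSTSTSTSTSTS
B(1)+T(19): 20 → U
N(13)+S(18): 31≡5 → F
W(22)+T(19): 41≡15 → P
I(8)+S(18): 26≡0 → A
B(1)+T(19): 20 → U
X(23)+S(18): 41≡15 → P
A(0)+T(19): 19 → T
P(15)+S(18): 33≡7 → H
K(10)+T(19): 29≡3 → D
A(0)+S(18): 18 → S
J(9)+T(19): 28≡2 → C
D(3)+S(18): 21 → V
F(5)+T(19): 24 → Y
S(18)+S(18): 36≡10 → K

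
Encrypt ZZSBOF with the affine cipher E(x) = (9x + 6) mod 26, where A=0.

XXMPCZ

Z(25): 9·25+6=231≡23 → X
Z(25): 9·25+6=231≡23 → X
S(18): 9·18+6=168≡12 → M
B(1): 9·1+6=15 → P
O(14): 9·14+6=132≡2 → C
F(5): 9·5+6=51≡25 → Z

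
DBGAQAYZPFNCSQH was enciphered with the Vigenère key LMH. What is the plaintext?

Repeat the key across the ciphertext: LMHLMHLMHLMHLMH
D(3)−L(11): -8≡18 → S
B(1)−M(12): -11≡15 → P
G(6)−H(7): -1≡25 → Z
A(0)−L(11): -11≡15 → P
Q(16)−M(12): 4 → E
A(0)−H(7): -7≡19 → T
Y(24)−L(11): 13 → N
Z(25)−M(12): 13 → N
P(15)−H(7): 8 → I
F(5)−L(11): -6≡20 → U
N(13)−M(12): 1 → B
C(2)−H(7): -5≡21 → V
S(18)−L(11): 7 → H
Q(16)−M(12): 4 → E
H(7)−H(7): 0 → A

SPZPETNNIUBVHEA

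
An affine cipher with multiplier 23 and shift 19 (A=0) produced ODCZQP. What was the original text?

The inverse of 23 mod 26 is 17, since 23·17=391≡1. Apply D(y)=17·(y−19) mod 26:
O(14): 17·(14−19)=-85≡19 → T
D(3): 17·(3−19)=-272≡14 → O
C(2): 17·(2−19)=-289≡23 → X
Z(25): 17·(25−19)=102≡24 → Y
Q(16): 17·(16−19)=-51≡1 → B
P(15): 17·(15−19)=-68≡10 → K

TOXYBK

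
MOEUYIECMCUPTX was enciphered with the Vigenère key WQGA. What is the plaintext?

QYYUCSYCQMOPXH

Repeat the key across the ciphertext: WQGAWQGAWQGAWQ
M(12)−W(22): -10≡16 → Q
O(14)−Q(16): -2≡24 → Y
E(4)−G(6): -2≡24 → Y
U(20)−A(0): 20 → U
Y(24)−W(22): 2 → C
I(8)−Q(16): -8≡18 → S
E(4)−G(6): -2≡24 → Y
C(2)−A(0): 2 → C
M(12)−W(22): -10≡16 → Q
C(2)−Q(16): -14≡12 → M
U(20)−G(6): 14 → O
P(15)−A(0): 15 → P
T(19)−W(22): -3≡23 → X
X(23)−Q(16): 7 → H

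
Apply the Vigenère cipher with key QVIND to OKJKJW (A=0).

Repeat the key across the message: QVINDQ
O(14)+Q(16): 30≡4 → E
K(10)+V(21): 31≡5 → F
J(9)+I(8): 17 → R
K(10)+N(13): 23 → X
J(9)+D(3): 12 → M
W(22)+Q(16): 38≡12 → M

EFRXMM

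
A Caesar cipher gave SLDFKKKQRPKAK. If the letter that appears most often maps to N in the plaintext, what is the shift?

The most frequent ciphertext letter is K (appears 5 times).
K is position 10; N is position 13.
Shift = -3≡23.

23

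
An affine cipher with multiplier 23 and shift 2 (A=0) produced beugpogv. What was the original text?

The inverse of 23 mod 26 is 17, since 23·17=391≡1. Apply D(y)=17·(y−2) mod 26:
b(1): 17·(1−2)=-17≡9 → j
e(4): 17·(4−2)=34≡8 → i
u(20): 17·(20−2)=306≡20 → u
g(6): 17·(6−2)=68≡16 → q
p(15): 17·(15−2)=221≡13 → n
o(14): 17·(14−2)=204≡22 → w
g(6): 17·(6−2)=68≡16 → q
v(21): 17·(21−2)=323≡11 → l

jiuqnwql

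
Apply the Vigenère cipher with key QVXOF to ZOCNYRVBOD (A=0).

Repeat the key across the message: QVXOFQVXOF
Z(25)+Q(16): 41≡15 → P
O(14)+V(21): 35≡9 → J
C(2)+X(23): 25 → Z
N(13)+O(14): 27≡1 → B
Y(24)+F(5): 29≡3 → D
R(17)+Q(16): 33≡7 → H
V(21)+V(21): 42≡16 → Q
B(1)+X(23): 24 → Y
O(14)+O(14): 28≡2 → C
D(3)+F(5): 8 → I

PJZBDHQYCI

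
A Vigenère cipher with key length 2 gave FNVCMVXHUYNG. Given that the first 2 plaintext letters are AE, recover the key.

Subtract each crib letter from the matching ciphertext letter (mod 26):
F(5)−A(0)=5 → F
N(13)−E(4)=9 → J

FJ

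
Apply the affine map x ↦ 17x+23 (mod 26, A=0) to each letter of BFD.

OEW

B(1): 17·1+23=40≡14 → O
F(5): 17·5+23=108≡4 → E
D(3): 17·3+23=74≡22 → W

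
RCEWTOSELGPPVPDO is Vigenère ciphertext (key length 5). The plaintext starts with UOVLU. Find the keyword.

XOJLZ

Subtract each crib letter from the matching ciphertext letter (mod 26):
R(17)−U(20)=-3≡23 → X
C(2)−O(14)=-12≡14 → O
E(4)−V(21)=-17≡9 → J
W(22)−L(11)=11 → L
T(19)−U(20)=-1≡25 → Z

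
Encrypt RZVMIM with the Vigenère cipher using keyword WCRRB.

NBMDJI

Repeat the key across the message: WCRRBW
R(17)+W(22): 39≡13 → N
Z(25)+C(2): 27≡1 → B
V(21)+R(17): 38≡12 → M
M(12)+R(17): 29≡3 → D
I(8)+B(1): 9 → J
M(12)+W(22): 34≡8 → I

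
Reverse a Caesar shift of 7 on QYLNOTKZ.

Q(16): 16−7=9 → J
Y(24): 24−7=17 → R
L(11): 11−7=4 → E
N(13): 13−7=6 → G
O(14): 14−7=7 → H
T(19): 19−7=12 → M
K(10): 10−7=3 → D
Z(25): 25−7=18 → S

JREGHMDS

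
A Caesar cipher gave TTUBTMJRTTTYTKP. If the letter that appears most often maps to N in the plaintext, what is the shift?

6

The most frequent ciphertext letter is T (appears 7 times).
T is position 19; N is position 13.
Shift = 6.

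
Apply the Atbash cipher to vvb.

v(21) → e(4)
v(21) → e(4)
b(1) → y(24)

eey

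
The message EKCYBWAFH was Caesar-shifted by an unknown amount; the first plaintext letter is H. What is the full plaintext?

HNFBEZDIK

From the crib: E(4)−H(7)=-3≡23, so the shift is 23.
Subtract 23 from each ciphertext letter:
E(4): 4−23=-19≡7 → H
K(10): 10−23=-13≡13 → N
C(2): 2−23=-21≡5 → F
Y(24): 24−23=1 → B
B(1): 1−23=-22≡4 → E
W(22): 22−23=-1≡25 → Z
A(0): 0−23=-23≡3 → D
F(5): 5−23=-18≡8 → I
H(7): 7−23=-16≡10 → K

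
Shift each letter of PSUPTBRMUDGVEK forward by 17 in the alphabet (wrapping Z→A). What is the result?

P(15): 15+17=32≡6 → G
S(18): 18+17=35≡9 → J
U(20): 20+17=37≡11 → L
P(15): 15+17=32≡6 → G
T(19): 19+17=36≡10 → K
B(1): 1+17=18 → S
R(17): 17+17=34≡8 → I
M(12): 12+17=29≡3 → D
U(20): 20+17=37≡11 → L
D(3): 3+17=20 → U
G(6): 6+17=23 → X
V(21): 21+17=38≡12 → M
E(4): 4+17=21 → V
K(10): 10+17=27≡1 → B

GJLGKSIDLUXMVB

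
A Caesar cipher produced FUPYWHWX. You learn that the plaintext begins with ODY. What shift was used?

17

From the crib: F(5)−O(14)=-9≡17, so the shift is 17.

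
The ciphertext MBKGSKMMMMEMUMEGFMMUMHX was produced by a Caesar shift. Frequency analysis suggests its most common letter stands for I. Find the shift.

4

The most frequent ciphertext letter is M (appears 10 times).
M is position 12; I is position 8.
Shift = 4.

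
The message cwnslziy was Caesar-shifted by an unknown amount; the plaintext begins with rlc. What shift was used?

11

From the crib: c(2)−r(17)=-15≡11, so the shift is 11.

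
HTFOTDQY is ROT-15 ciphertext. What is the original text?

SEQZEOBJ

H(7): 7−15=-8≡18 → S
T(19): 19−15=4 → E
F(5): 5−15=-10≡16 → Q
O(14): 14−15=-1≡25 → Z
T(19): 19−15=4 → E
D(3): 3−15=-12≡14 → O
Q(16): 16−15=1 → B
Y(24): 24−15=9 → J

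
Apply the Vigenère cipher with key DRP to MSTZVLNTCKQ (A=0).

PJICMAQKRNH

Repeat the key across the message: DRPDRPDRPDR
M(12)+D(3): 15 → P
S(18)+R(17): 35≡9 → J
T(19)+P(15): 34≡8 → I
Z(25)+D(3): 28≡2 → C
V(21)+R(17): 38≡12 → M
L(11)+P(15): 26≡0 → A
N(13)+D(3): 16 → Q
T(19)+R(17): 36≡10 → K
C(2)+P(15): 17 → R
K(10)+D(3): 13 → N
Q(16)+R(17): 33≡7 → H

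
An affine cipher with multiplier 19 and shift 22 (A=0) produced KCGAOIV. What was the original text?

YOGSQCP

The inverse of 19 mod 26 is 11, since 19·11=209≡1. Apply D(y)=11·(y−22) mod 26:
K(10): 11·(10−22)=-132≡24 → Y
C(2): 11·(2−22)=-220≡14 → O
G(6): 11·(6−22)=-176≡6 → G
A(0): 11·(0−22)=-242≡18 → S
O(14): 11·(14−22)=-88≡16 → Q
I(8): 11·(8−22)=-154≡2 → C
V(21): 11·(21−22)=-11≡15 → P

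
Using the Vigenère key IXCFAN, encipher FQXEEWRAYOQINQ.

NNZJEJZXATQVVN

Repeat the key across the message: IXCFANIXCFANIX
F(5)+I(8): 13 → N
Q(16)+X(23): 39≡13 → N
X(23)+C(2): 25 → Z
E(4)+F(5): 9 → J
E(4)+A(0): 4 → E
W(22)+N(13): 35≡9 → J
R(17)+I(8): 25 → Z
A(0)+X(23): 23 → X
Y(24)+C(2): 26≡0 → A
O(14)+F(5): 19 → T
Q(16)+A(0): 16 → Q
I(8)+N(13): 21 → V
N(13)+I(8): 21 → V
Q(16)+X(23): 39≡13 → N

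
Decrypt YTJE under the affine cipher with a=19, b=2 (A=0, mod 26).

The inverse of 19 mod 26 is 11, since 19·11=209≡1. Apply D(y)=11·(y−2) mod 26:
Y(24): 11·(24−2)=242≡8 → I
T(19): 11·(19−2)=187≡5 → F
J(9): 11·(9−2)=77≡25 → Z
E(4): 11·(4−2)=22 → W

IFZW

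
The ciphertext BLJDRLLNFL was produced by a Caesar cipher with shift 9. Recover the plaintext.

B(1): 1−9=-8≡18 → S
L(11): 11−9=2 → C
J(9): 9−9=0 → A
D(3): 3−9=-6≡20 → U
R(17): 17−9=8 → I
L(11): 11−9=2 → C
L(11): 11−9=2 → C
N(13): 13−9=4 → E
F(5): 5−9=-4≡22 → W
L(11): 11−9=2 → C

SCAUICCEWC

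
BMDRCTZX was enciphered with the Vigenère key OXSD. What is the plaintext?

NPLOOWHU

Repeat the key across the ciphertext: OXSDOXSD
B(1)−O(14): -13≡13 → N
M(12)−X(23): -11≡15 → P
D(3)−S(18): -15≡11 → L
R(17)−D(3): 14 → O
C(2)−O(14): -12≡14 → O
T(19)−X(23): -4≡22 → W
Z(25)−S(18): 7 → H
X(23)−D(3): 20 → U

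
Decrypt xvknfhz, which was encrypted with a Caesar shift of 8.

pncfxzr

x(23): 23−8=15 → p
v(21): 21−8=13 → n
k(10): 10−8=2 → c
n(13): 13−8=5 → f
f(5): 5−8=-3≡23 → x
h(7): 7−8=-1≡25 → z
z(25): 25−8=17 → r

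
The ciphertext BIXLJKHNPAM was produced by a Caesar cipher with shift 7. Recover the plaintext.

B(1): 1−7=-6≡20 → U
I(8): 8−7=1 → B
X(23): 23−7=16 → Q
L(11): 11−7=4 → E
J(9): 9−7=2 → C
K(10): 10−7=3 → D
H(7): 7−7=0 → A
N(13): 13−7=6 → G
P(15): 15−7=8 → I
A(0): 0−7=-7≡19 → T
M(12): 12−7=5 → F

UBQECDAGITF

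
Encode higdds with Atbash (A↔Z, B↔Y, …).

srtwwh

h(7) → s(18)
i(8) → r(17)
g(6) → t(19)
d(3) → w(22)
d(3) → w(22)
s(18) → h(7)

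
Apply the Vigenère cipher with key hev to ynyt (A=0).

Repeat the key across the message: hevh
y(24)+h(7): 31≡5 → f
n(13)+e(4): 17 → r
y(24)+v(21): 45≡19 → t
t(19)+h(7): 26≡0 → a

frta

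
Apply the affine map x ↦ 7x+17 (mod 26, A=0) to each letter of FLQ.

F(5): 7·5+17=52≡0 → A
L(11): 7·11+17=94≡16 → Q
Q(16): 7·16+17=129≡25 → Z

AQZ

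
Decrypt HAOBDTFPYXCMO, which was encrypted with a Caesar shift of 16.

RKYLNDPZIHMWY

H(7): 7−16=-9≡17 → R
A(0): 0−16=-16≡10 → K
O(14): 14−16=-2≡24 → Y
B(1): 1−16=-15≡11 → L
D(3): 3−16=-13≡13 → N
T(19): 19−16=3 → D
F(5): 5−16=-11≡15 → P
P(15): 15−16=-1≡25 → Z
Y(24): 24−16=8 → I
X(23): 23−16=7 → H
C(2): 2−16=-14≡12 → M
M(12): 12−16=-4≡22 → W
O(14): 14−16=-2≡24 → Y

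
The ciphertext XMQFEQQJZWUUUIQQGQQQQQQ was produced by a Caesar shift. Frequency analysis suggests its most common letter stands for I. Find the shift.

8

The most frequent ciphertext letter is Q (appears 11 times).
Q is position 16; I is position 8.
Shift = 8.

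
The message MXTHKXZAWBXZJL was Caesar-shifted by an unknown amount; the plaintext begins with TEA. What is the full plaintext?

TEAOREGHDIEGQS

From the crib: M(12)−T(19)=-7≡19, so the shift is 19.
Subtract 19 from each ciphertext letter:
M(12): 12−19=-7≡19 → T
X(23): 23−19=4 → E
T(19): 19−19=0 → A
H(7): 7−19=-12≡14 → O
K(10): 10−19=-9≡17 → R
X(23): 23−19=4 → E
Z(25): 25−19=6 → G
A(0): 0−19=-19≡7 → H
W(22): 22−19=3 → D
B(1): 1−19=-18≡8 → I
X(23): 23−19=4 → E
Z(25): 25−19=6 → G
J(9): 9−19=-10≡16 → Q
L(11): 11−19=-8≡18 → S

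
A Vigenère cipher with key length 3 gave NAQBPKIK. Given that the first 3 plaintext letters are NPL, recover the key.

Subtract each crib letter from the matching ciphertext letter (mod 26):
N(13)−N(13)=0 → A
A(0)−P(15)=-15≡11 → L
Q(16)−L(11)=5 → F

ALF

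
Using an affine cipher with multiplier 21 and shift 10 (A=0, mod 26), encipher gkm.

g(6): 21·6+10=136≡6 → g
k(10): 21·10+10=220≡12 → m
m(12): 21·12+10=262≡2 → c

gmc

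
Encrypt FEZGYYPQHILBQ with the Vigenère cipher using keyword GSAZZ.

LWZFXEHQGHRTQ

Repeat the key across the message: GSAZZGSAZZGSA
F(5)+G(6): 11 → L
E(4)+S(18): 22 → W
Z(25)+A(0): 25 → Z
G(6)+Z(25): 31≡5 → F
Y(24)+Z(25): 49≡23 → X
Y(24)+G(6): 30≡4 → E
P(15)+S(18): 33≡7 → H
Q(16)+A(0): 16 → Q
H(7)+Z(25): 32≡6 → G
I(8)+Z(25): 33≡7 → H
L(11)+G(6): 17 → R
B(1)+S(18): 19 → T
Q(16)+A(0): 16 → Q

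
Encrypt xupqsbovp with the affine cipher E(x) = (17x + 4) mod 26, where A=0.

x(23): 17·23+4=395≡5 → f
u(20): 17·20+4=344≡6 → g
p(15): 17·15+4=259≡25 → z
q(16): 17·16+4=276≡16 → q
s(18): 17·18+4=310≡24 → y
b(1): 17·1+4=21 → v
o(14): 17·14+4=242≡8 → i
v(21): 17·21+4=361≡23 → x
p(15): 17·15+4=259≡25 → z

fgzqyvixz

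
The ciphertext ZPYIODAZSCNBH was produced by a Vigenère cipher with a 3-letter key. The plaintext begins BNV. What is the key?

Subtract each crib letter from the matching ciphertext letter (mod 26):
Z(25)−B(1)=24 → Y
P(15)−N(13)=2 → C
Y(24)−V(21)=3 → D

YCD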